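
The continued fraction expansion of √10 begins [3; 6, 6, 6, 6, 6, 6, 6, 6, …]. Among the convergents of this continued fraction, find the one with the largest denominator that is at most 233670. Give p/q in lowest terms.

168717/53353

a_0 = 3: 3/1  (≤ bound)
a_1 = 6: 19/6  (≤ bound)
a_2 = 6: 117/37  (≤ bound)
a_3 = 6: 721/228  (≤ bound)
a_4 = 6: 4443/1405  (≤ bound)
a_5 = 6: 27379/8658  (≤ bound)
a_6 = 6: 168717/53353  (≤ bound)
a_7 = 6: 1039681/328776  (> 233670, stop)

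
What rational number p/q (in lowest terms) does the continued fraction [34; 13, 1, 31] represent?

Compute successive convergents:
a_0 = 34: 34/1
a_1 = 13: 443/13
a_2 = 1: 477/14
a_3 = 31: 15230/447

15230/447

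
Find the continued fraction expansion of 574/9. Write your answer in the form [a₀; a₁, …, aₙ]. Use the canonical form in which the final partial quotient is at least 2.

[63; 1, 3, 2]

⌊574/9⌋ = 63, remainder 7
⌊9/7⌋ = 1, remainder 2
⌊7/2⌋ = 3, remainder 1
⌊2/1⌋ = 2, remainder 0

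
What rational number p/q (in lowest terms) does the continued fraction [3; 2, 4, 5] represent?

Start with 5.
4 + 1/(5/1) = 4 + 1/5 = 21/5
2 + 1/(21/5) = 2 + 5/21 = 47/21
3 + 1/(47/21) = 3 + 21/47 = 162/47

162/47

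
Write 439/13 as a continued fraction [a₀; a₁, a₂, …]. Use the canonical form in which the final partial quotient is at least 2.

⌊439/13⌋ = 33, remainder 10
⌊13/10⌋ = 1, remainder 3
⌊10/3⌋ = 3, remainder 1
⌊3/1⌋ = 3, remainder 0

[33; 1, 3, 3]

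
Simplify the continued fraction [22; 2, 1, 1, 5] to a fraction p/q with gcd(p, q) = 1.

627/28

Work from the innermost term outward:
Start with 5.
1 + 1/(5/1) = 1 + 1/5 = 6/5
1 + 1/(6/5) = 1 + 5/6 = 11/6
2 + 1/(11/6) = 2 + 6/11 = 28/11
22 + 1/(28/11) = 22 + 11/28 = 627/28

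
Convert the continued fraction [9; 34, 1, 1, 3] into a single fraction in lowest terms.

Start with 3.
1 + 1/(3/1) = 1 + 1/3 = 4/3
1 + 1/(4/3) = 1 + 3/4 = 7/4
34 + 1/(7/4) = 34 + 4/7 = 242/7
9 + 1/(242/7) = 9 + 7/242 = 2185/242

2185/242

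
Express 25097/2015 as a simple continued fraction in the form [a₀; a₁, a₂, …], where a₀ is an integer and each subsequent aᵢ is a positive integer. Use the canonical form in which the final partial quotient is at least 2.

25097 ÷ 2015 → quotient 12, remainder 917
2015 ÷ 917 → quotient 2, remainder 181
917 ÷ 181 → quotient 5, remainder 12
181 ÷ 12 → quotient 15, remainder 1
12 ÷ 1 → quotient 12, remainder 0

[12; 2, 5, 15, 12]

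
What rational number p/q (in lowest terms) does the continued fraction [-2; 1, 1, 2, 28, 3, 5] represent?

Start with 5.
3 + 1/(5/1) = 3 + 1/5 = 16/5
28 + 1/(16/5) = 28 + 5/16 = 453/16
2 + 1/(453/16) = 2 + 16/453 = 922/453
1 + 1/(922/453) = 1 + 453/922 = 1375/922
1 + 1/(1375/922) = 1 + 922/1375 = 2297/1375
-2 + 1/(2297/1375) = -2 + 1375/2297 = -3219/2297

-3219/2297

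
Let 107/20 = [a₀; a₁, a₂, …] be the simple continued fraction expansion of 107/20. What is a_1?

Repeatedly divide and take the remainder:
⌊107/20⌋ = 5, remainder 7
⌊20/7⌋ = 2, remainder 6

2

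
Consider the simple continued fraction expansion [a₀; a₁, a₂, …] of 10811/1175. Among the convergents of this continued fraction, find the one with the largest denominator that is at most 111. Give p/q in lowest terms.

46/5

List convergents until the denominator exceeds the bound:
a_0 = 9: 9/1  (≤ bound)
a_1 = 4: 37/4  (≤ bound)
a_2 = 1: 46/5  (≤ bound)
a_3 = 46: 2153/234  (> 111, stop)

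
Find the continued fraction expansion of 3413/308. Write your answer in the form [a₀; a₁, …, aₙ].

[11; 12, 3, 8]

3413 ÷ 308 → quotient 11, remainder 25
308 ÷ 25 → quotient 12, remainder 8
25 ÷ 8 → quotient 3, remainder 1
8 ÷ 1 → quotient 8, remainder 0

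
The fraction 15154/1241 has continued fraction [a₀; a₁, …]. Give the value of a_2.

15154 = 12·1241 + 262, so a_0 = 12
1241 = 4·262 + 193, so a_1 = 4
262 = 1·193 + 69, so a_2 = 1

1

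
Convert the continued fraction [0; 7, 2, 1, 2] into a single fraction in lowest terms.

8/59

a_0 = 0: 0/1
a_1 = 7: 1/7
a_2 = 2: 2/15
a_3 = 1: 3/22
a_4 = 2: 8/59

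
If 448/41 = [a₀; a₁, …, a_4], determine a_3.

1

448 ÷ 41 → quotient 10, remainder 38
41 ÷ 38 → quotient 1, remainder 3
38 ÷ 3 → quotient 12, remainder 2
3 ÷ 2 → quotient 1, remainder 1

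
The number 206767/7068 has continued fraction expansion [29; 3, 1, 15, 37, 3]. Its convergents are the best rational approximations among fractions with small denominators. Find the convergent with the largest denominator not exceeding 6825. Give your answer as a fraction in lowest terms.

a_0 = 29: 29/1  (≤ bound)
a_1 = 3: 88/3  (≤ bound)
a_2 = 1: 117/4  (≤ bound)
a_3 = 15: 1843/63  (≤ bound)
a_4 = 37: 68308/2335  (≤ bound)
a_5 = 3: 206767/7068  (> 6825, stop)

68308/2335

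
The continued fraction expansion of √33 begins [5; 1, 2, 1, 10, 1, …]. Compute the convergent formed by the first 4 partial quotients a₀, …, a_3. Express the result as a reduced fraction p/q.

Start with 1.
2 + 1/(1/1) = 2 + 1/1 = 3/1
1 + 1/(3/1) = 1 + 1/3 = 4/3
5 + 1/(4/3) = 5 + 3/4 = 23/4

23/4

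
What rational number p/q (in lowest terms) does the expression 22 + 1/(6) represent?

133/6

Start with 6.
22 + 1/(6/1) = 22 + 1/6 = 133/6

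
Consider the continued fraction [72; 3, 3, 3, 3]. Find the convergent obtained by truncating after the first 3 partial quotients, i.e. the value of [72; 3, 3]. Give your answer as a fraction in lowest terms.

Start with 3.
3 + 1/(3/1) = 3 + 1/3 = 10/3
72 + 1/(10/3) = 72 + 3/10 = 723/10

723/10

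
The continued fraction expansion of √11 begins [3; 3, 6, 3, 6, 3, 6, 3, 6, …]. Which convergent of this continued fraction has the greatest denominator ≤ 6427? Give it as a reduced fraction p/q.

3970/1197

a_0 = 3: 3/1  (≤ bound)
a_1 = 3: 10/3  (≤ bound)
a_2 = 6: 63/19  (≤ bound)
a_3 = 3: 199/60  (≤ bound)
a_4 = 6: 1257/379  (≤ bound)
a_5 = 3: 3970/1197  (≤ bound)
a_6 = 6: 25077/7561  (> 6427, stop)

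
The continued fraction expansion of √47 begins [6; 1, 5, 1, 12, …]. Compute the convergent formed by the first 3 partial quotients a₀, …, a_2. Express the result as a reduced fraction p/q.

41/6

a_0 = 6: 6/1
a_1 = 1: 7/1
a_2 = 5: 41/6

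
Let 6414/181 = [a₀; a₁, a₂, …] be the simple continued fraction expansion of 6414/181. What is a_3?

2

Apply division with remainder until the remainder is 0:
6414 = 35·181 + 79, so a_0 = 35
181 = 2·79 + 23, so a_1 = 2
79 = 3·23 + 10, so a_2 = 3
23 = 2·10 + 3, so a_3 = 2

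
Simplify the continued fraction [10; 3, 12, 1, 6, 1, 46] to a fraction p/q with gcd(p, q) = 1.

153418/14859

a_0 = 10: 10/1
a_1 = 3: 31/3
a_2 = 12: 382/37
a_3 = 1: 413/40
a_4 = 6: 2860/277
a_5 = 1: 3273/317
a_6 = 46: 153418/14859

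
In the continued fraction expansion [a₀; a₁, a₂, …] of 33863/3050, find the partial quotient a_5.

33863 = 11·3050 + 313, so a_0 = 11
3050 = 9·313 + 233, so a_1 = 9
313 = 1·233 + 80, so a_2 = 1
233 = 2·80 + 73, so a_3 = 2
80 = 1·73 + 7, so a_4 = 1
73 = 10·7 + 3, so a_5 = 10

10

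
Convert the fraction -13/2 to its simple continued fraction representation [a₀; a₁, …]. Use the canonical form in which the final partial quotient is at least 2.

Run the Euclidean algorithm, recording each quotient:
-13 = -7·2 + 1, so a_0 = -7
2 = 2·1 + 0, so a_1 = 2

[-7; 2]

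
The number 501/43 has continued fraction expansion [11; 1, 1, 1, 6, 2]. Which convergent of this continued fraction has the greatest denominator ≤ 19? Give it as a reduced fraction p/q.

a_0 = 11: 11/1  (≤ bound)
a_1 = 1: 12/1  (≤ bound)
a_2 = 1: 23/2  (≤ bound)
a_3 = 1: 35/3  (≤ bound)
a_4 = 6: 233/20  (> 19, stop)

35/3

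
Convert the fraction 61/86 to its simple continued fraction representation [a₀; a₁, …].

[0; 1, 2, 2, 3, 1, 2]

61 ÷ 86 → quotient 0, remainder 61
86 ÷ 61 → quotient 1, remainder 25
61 ÷ 25 → quotient 2, remainder 11
25 ÷ 11 → quotient 2, remainder 3
11 ÷ 3 → quotient 3, remainder 2
3 ÷ 2 → quotient 1, remainder 1
2 ÷ 1 → quotient 2, remainder 0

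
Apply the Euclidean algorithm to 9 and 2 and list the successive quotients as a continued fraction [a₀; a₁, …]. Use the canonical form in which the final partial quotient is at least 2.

[4; 2]

Run the Euclidean algorithm, recording each quotient:
⌊9/2⌋ = 4, remainder 1
⌊2/1⌋ = 2, remainder 0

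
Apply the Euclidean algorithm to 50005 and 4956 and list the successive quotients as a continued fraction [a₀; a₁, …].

Repeatedly divide and take the remainder:
⌊50005/4956⌋ = 10, remainder 445
⌊4956/445⌋ = 11, remainder 61
⌊445/61⌋ = 7, remainder 18
⌊61/18⌋ = 3, remainder 7
⌊18/7⌋ = 2, remainder 4
⌊7/4⌋ = 1, remainder 3
⌊4/3⌋ = 1, remainder 1
⌊3/1⌋ = 3, remainder 0

[10; 11, 7, 3, 2, 1, 1, 3]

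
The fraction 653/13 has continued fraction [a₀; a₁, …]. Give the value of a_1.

653 ÷ 13 → quotient 50, remainder 3
13 ÷ 3 → quotient 4, remainder 1

4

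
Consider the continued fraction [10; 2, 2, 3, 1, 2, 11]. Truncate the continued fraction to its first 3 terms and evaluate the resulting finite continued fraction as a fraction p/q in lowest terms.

52/5

Starting at the tail and folding back:
Start with 2.
2 + 1/(2/1) = 2 + 1/2 = 5/2
10 + 1/(5/2) = 10 + 2/5 = 52/5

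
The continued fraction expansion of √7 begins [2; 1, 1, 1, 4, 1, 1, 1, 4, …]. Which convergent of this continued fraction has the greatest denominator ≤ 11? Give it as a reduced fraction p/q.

a_0 = 2: 2/1  (≤ bound)
a_1 = 1: 3/1  (≤ bound)
a_2 = 1: 5/2  (≤ bound)
a_3 = 1: 8/3  (≤ bound)
a_4 = 4: 37/14  (> 11, stop)

8/3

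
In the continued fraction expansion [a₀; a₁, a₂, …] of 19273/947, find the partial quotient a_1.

2

Apply division with remainder until the remainder is 0:
19273 = 20·947 + 333, so a_0 = 20
947 = 2·333 + 281, so a_1 = 2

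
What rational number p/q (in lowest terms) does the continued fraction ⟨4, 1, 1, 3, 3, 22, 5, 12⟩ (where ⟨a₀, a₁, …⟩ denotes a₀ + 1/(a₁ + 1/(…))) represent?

144122/31569

Compute successive convergents:
a_0 = 4: 4/1
a_1 = 1: 5/1
a_2 = 1: 9/2
a_3 = 3: 32/7
a_4 = 3: 105/23
a_5 = 22: 2342/513
a_6 = 5: 11815/2588
a_7 = 12: 144122/31569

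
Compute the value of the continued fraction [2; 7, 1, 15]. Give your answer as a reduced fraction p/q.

Start with 15.
1 + 1/(15/1) = 1 + 1/15 = 16/15
7 + 1/(16/15) = 7 + 15/16 = 127/16
2 + 1/(127/16) = 2 + 16/127 = 270/127

270/127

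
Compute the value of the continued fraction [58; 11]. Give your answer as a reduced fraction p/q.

a_0 = 58: 58/1
a_1 = 11: 639/11

639/11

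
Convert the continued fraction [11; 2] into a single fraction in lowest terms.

23/2

Collapse the nested fraction from the inside out:
Start with 2.
11 + 1/(2/1) = 11 + 1/2 = 23/2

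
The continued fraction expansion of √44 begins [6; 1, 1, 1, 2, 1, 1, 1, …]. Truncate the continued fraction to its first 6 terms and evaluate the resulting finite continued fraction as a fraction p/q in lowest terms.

73/11

Start with 1.
2 + 1/(1/1) = 2 + 1/1 = 3/1
1 + 1/(3/1) = 1 + 1/3 = 4/3
1 + 1/(4/3) = 1 + 3/4 = 7/4
1 + 1/(7/4) = 1 + 4/7 = 11/7
6 + 1/(11/7) = 6 + 7/11 = 73/11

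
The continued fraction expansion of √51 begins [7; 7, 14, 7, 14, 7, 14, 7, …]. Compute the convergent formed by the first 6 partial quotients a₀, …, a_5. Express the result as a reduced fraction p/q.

499850/69993

Collapse the nested fraction from the inside out:
Start with 7.
14 + 1/(7/1) = 14 + 1/7 = 99/7
7 + 1/(99/7) = 7 + 7/99 = 700/99
14 + 1/(700/99) = 14 + 99/700 = 9899/700
7 + 1/(9899/700) = 7 + 700/9899 = 69993/9899
7 + 1/(69993/9899) = 7 + 9899/69993 = 499850/69993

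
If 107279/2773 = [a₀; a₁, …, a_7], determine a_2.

2

Repeatedly divide and take the remainder:
⌊107279/2773⌋ = 38, remainder 1905
⌊2773/1905⌋ = 1, remainder 868
⌊1905/868⌋ = 2, remainder 169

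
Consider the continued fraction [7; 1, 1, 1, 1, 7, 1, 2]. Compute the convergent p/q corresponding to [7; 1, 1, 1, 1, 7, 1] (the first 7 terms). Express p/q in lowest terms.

327/43

Compute successive convergents:
a_0 = 7: 7/1
a_1 = 1: 8/1
a_2 = 1: 15/2
a_3 = 1: 23/3
a_4 = 1: 38/5
a_5 = 7: 289/38
a_6 = 1: 327/43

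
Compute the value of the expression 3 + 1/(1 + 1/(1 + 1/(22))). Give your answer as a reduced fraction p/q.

Build up convergents one term at a time:
a_0 = 3: 3/1
a_1 = 1: 4/1
a_2 = 1: 7/2
a_3 = 22: 158/45

158/45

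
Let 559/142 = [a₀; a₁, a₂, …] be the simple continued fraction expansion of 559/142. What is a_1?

Run the Euclidean algorithm, recording each quotient:
⌊559/142⌋ = 3, remainder 133
⌊142/133⌋ = 1, remainder 9

1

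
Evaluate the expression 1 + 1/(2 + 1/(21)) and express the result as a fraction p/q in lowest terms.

Starting at the tail and folding back:
Start with 21.
2 + 1/(21/1) = 2 + 1/21 = 43/21
1 + 1/(43/21) = 1 + 21/43 = 64/43

64/43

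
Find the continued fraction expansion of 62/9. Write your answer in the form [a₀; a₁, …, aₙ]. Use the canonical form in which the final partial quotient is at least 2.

Apply division with remainder until the remainder is 0:
⌊62/9⌋ = 6, remainder 8
⌊9/8⌋ = 1, remainder 1
⌊8/1⌋ = 8, remainder 0

[6; 1, 8]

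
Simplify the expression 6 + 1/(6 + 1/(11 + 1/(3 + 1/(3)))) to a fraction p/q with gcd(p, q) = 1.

4241/688

a_0 = 6: 6/1
a_1 = 6: 37/6
a_2 = 11: 413/67
a_3 = 3: 1276/207
a_4 = 3: 4241/688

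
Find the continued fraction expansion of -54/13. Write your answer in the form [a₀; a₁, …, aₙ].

-54 = -5·13 + 11, so a_0 = -5
13 = 1·11 + 2, so a_1 = 1
11 = 5·2 + 1, so a_2 = 5
2 = 2·1 + 0, so a_3 = 2

[-5; 1, 5, 2]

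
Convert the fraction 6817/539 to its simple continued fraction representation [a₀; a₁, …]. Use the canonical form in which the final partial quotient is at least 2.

[12; 1, 1, 1, 5, 7, 1, 3]

Repeatedly divide and take the remainder:
⌊6817/539⌋ = 12, remainder 349
⌊539/349⌋ = 1, remainder 190
⌊349/190⌋ = 1, remainder 159
⌊190/159⌋ = 1, remainder 31
⌊159/31⌋ = 5, remainder 4
⌊31/4⌋ = 7, remainder 3
⌊4/3⌋ = 1, remainder 1
⌊3/1⌋ = 3, remainder 0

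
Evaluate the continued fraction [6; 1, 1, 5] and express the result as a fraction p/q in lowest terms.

72/11

Build up convergents one term at a time:
a_0 = 6: 6/1
a_1 = 1: 7/1
a_2 = 1: 13/2
a_3 = 5: 72/11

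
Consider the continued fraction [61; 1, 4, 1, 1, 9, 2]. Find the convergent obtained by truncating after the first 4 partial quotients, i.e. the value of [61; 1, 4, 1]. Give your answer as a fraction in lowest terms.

371/6

Start with 1.
4 + 1/(1/1) = 4 + 1/1 = 5/1
1 + 1/(5/1) = 1 + 1/5 = 6/5
61 + 1/(6/5) = 61 + 5/6 = 371/6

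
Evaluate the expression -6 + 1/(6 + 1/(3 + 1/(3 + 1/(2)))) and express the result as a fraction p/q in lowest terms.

a_0 = -6: -6/1
a_1 = 6: -35/6
a_2 = 3: -111/19
a_3 = 3: -368/63
a_4 = 2: -847/145

-847/145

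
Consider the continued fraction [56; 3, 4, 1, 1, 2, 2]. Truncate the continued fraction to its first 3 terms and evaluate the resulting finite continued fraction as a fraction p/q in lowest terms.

a_0 = 56: 56/1
a_1 = 3: 169/3
a_2 = 4: 732/13

732/13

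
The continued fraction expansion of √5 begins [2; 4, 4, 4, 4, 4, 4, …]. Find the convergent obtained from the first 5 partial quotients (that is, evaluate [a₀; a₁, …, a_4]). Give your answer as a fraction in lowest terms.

682/305

Work from the innermost term outward:
Start with 4.
4 + 1/(4/1) = 4 + 1/4 = 17/4
4 + 1/(17/4) = 4 + 4/17 = 72/17
4 + 1/(72/17) = 4 + 17/72 = 305/72
2 + 1/(305/72) = 2 + 72/305 = 682/305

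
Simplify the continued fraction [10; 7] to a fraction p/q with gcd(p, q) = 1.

71/7

a_0 = 10: 10/1
a_1 = 7: 71/7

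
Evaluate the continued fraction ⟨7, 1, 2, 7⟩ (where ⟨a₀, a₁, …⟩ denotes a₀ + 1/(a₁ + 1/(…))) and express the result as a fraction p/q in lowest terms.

169/22

Compute successive convergents:
a_0 = 7: 7/1
a_1 = 1: 8/1
a_2 = 2: 23/3
a_3 = 7: 169/22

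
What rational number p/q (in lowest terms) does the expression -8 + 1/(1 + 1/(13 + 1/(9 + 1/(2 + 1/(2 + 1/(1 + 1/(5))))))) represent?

-37603/5318

Compute successive convergents:
a_0 = -8: -8/1
a_1 = 1: -7/1
a_2 = 13: -99/14
a_3 = 9: -898/127
a_4 = 2: -1895/268
a_5 = 2: -4688/663
a_6 = 1: -6583/931
a_7 = 5: -37603/5318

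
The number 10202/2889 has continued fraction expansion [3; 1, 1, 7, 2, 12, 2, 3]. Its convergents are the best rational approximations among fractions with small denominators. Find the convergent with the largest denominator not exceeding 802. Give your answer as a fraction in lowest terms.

a_0 = 3: 3/1  (≤ bound)
a_1 = 1: 4/1  (≤ bound)
a_2 = 1: 7/2  (≤ bound)
a_3 = 7: 53/15  (≤ bound)
a_4 = 2: 113/32  (≤ bound)
a_5 = 12: 1409/399  (≤ bound)
a_6 = 2: 2931/830  (> 802, stop)

1409/399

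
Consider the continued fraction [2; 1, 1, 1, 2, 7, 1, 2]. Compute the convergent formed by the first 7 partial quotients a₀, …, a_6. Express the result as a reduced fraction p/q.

Use the convergent recurrence hₖ = aₖ·hₖ₋₁ + hₖ₋₂ (and likewise for the denominators kₖ):
a_0 = 2: 2/1
a_1 = 1: 3/1
a_2 = 1: 5/2
a_3 = 1: 8/3
a_4 = 2: 21/8
a_5 = 7: 155/59
a_6 = 1: 176/67

176/67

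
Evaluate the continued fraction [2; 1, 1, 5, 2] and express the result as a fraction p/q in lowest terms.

61/24

Start with 2.
5 + 1/(2/1) = 5 + 1/2 = 11/2
1 + 1/(11/2) = 1 + 2/11 = 13/11
1 + 1/(13/11) = 1 + 11/13 = 24/13
2 + 1/(24/13) = 2 + 13/24 = 61/24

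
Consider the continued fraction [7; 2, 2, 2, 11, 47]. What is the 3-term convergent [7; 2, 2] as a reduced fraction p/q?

a_0 = 7: 7/1
a_1 = 2: 15/2
a_2 = 2: 37/5

37/5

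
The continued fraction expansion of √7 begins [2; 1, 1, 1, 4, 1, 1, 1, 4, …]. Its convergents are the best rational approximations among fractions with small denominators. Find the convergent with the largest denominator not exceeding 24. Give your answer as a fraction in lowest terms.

a_0 = 2: 2/1  (≤ bound)
a_1 = 1: 3/1  (≤ bound)
a_2 = 1: 5/2  (≤ bound)
a_3 = 1: 8/3  (≤ bound)
a_4 = 4: 37/14  (≤ bound)
a_5 = 1: 45/17  (≤ bound)
a_6 = 1: 82/31  (> 24, stop)

45/17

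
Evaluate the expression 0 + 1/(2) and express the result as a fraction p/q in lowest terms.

Starting at the tail and folding back:
Start with 2.
0 + 1/(2/1) = 0 + 1/2 = 1/2

1/2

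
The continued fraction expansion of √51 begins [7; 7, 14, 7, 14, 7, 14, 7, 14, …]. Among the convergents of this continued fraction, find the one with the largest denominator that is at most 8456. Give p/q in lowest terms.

4999/700

a_0 = 7: 7/1  (≤ bound)
a_1 = 7: 50/7  (≤ bound)
a_2 = 14: 707/99  (≤ bound)
a_3 = 7: 4999/700  (≤ bound)
a_4 = 14: 70693/9899  (> 8456, stop)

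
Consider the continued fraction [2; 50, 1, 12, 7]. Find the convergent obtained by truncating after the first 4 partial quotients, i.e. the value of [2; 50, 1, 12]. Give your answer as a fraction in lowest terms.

Start with 12.
1 + 1/(12/1) = 1 + 1/12 = 13/12
50 + 1/(13/12) = 50 + 12/13 = 662/13
2 + 1/(662/13) = 2 + 13/662 = 1337/662

1337/662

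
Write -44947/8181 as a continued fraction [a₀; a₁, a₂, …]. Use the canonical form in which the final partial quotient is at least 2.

Repeatedly divide and take the remainder:
-44947 = -6·8181 + 4139, so a_0 = -6
8181 = 1·4139 + 4042, so a_1 = 1
4139 = 1·4042 + 97, so a_2 = 1
4042 = 41·97 + 65, so a_3 = 41
97 = 1·65 + 32, so a_4 = 1
65 = 2·32 + 1, so a_5 = 2
32 = 32·1 + 0, so a_6 = 32

[-6; 1, 1, 41, 1, 2, 32]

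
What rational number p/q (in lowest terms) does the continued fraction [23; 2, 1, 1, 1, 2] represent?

491/21

Use the convergent recurrence hₖ = aₖ·hₖ₋₁ + hₖ₋₂ (and likewise for the denominators kₖ):
a_0 = 23: 23/1
a_1 = 2: 47/2
a_2 = 1: 70/3
a_3 = 1: 117/5
a_4 = 1: 187/8
a_5 = 2: 491/21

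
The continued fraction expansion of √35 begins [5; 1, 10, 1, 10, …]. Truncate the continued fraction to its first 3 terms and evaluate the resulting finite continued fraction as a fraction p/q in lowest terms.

65/11

Use the convergent recurrence hₖ = aₖ·hₖ₋₁ + hₖ₋₂ (and likewise for the denominators kₖ):
a_0 = 5: 5/1
a_1 = 1: 6/1
a_2 = 10: 65/11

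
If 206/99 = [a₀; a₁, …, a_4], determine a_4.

206 = 2·99 + 8, so a_0 = 2
99 = 12·8 + 3, so a_1 = 12
8 = 2·3 + 2, so a_2 = 2
3 = 1·2 + 1, so a_3 = 1
2 = 2·1 + 0, so a_4 = 2

2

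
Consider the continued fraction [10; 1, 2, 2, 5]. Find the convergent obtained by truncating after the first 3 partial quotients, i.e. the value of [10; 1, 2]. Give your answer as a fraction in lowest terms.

Build up convergents one term at a time:
a_0 = 10: 10/1
a_1 = 1: 11/1
a_2 = 2: 32/3

32/3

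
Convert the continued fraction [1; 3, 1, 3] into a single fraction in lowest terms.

Compute successive convergents:
a_0 = 1: 1/1
a_1 = 3: 4/3
a_2 = 1: 5/4
a_3 = 3: 19/15

19/15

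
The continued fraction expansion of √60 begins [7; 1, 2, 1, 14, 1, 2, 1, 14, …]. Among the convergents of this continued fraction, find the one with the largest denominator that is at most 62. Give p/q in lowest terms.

457/59

a_0 = 7: 7/1  (≤ bound)
a_1 = 1: 8/1  (≤ bound)
a_2 = 2: 23/3  (≤ bound)
a_3 = 1: 31/4  (≤ bound)
a_4 = 14: 457/59  (≤ bound)
a_5 = 1: 488/63  (> 62, stop)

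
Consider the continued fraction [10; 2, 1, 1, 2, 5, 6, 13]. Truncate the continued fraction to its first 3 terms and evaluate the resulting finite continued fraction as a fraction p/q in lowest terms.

31/3

Work from the innermost term outward:
Start with 1.
2 + 1/(1/1) = 2 + 1/1 = 3/1
10 + 1/(3/1) = 10 + 1/3 = 31/3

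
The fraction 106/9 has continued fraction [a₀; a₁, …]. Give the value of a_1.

1

Apply division with remainder until the remainder is 0:
106 ÷ 9 → quotient 11, remainder 7
9 ÷ 7 → quotient 1, remainder 2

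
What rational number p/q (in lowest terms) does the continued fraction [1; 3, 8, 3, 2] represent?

239/181

a_0 = 1: 1/1
a_1 = 3: 4/3
a_2 = 8: 33/25
a_3 = 3: 103/78
a_4 = 2: 239/181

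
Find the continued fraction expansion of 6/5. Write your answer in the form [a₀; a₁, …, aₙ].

[1; 5]

Apply division with remainder until the remainder is 0:
⌊6/5⌋ = 1, remainder 1
⌊5/1⌋ = 5, remainder 0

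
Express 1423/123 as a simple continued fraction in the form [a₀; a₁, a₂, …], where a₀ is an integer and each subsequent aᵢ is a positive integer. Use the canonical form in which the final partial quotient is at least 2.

[11; 1, 1, 3, 8, 2]

Repeatedly divide and take the remainder:
1423 ÷ 123 → quotient 11, remainder 70
123 ÷ 70 → quotient 1, remainder 53
70 ÷ 53 → quotient 1, remainder 17
53 ÷ 17 → quotient 3, remainder 2
17 ÷ 2 → quotient 8, remainder 1
2 ÷ 1 → quotient 2, remainder 0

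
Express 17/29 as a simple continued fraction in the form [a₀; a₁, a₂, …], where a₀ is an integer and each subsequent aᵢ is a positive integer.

[0; 1, 1, 2, 2, 2]

Apply division with remainder until the remainder is 0:
17 = 0·29 + 17, so a_0 = 0
29 = 1·17 + 12, so a_1 = 1
17 = 1·12 + 5, so a_2 = 1
12 = 2·5 + 2, so a_3 = 2
5 = 2·2 + 1, so a_4 = 2
2 = 2·1 + 0, so a_5 = 2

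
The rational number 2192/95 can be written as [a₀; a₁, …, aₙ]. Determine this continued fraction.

[23; 13, 1, 1, 3]

Run the Euclidean algorithm, recording each quotient:
⌊2192/95⌋ = 23, remainder 7
⌊95/7⌋ = 13, remainder 4
⌊7/4⌋ = 1, remainder 3
⌊4/3⌋ = 1, remainder 1
⌊3/1⌋ = 3, remainder 0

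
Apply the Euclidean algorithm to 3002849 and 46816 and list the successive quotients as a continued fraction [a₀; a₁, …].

⌊3002849/46816⌋ = 64, remainder 6625
⌊46816/6625⌋ = 7, remainder 441
⌊6625/441⌋ = 15, remainder 10
⌊441/10⌋ = 44, remainder 1
⌊10/1⌋ = 10, remainder 0

[64; 7, 15, 44, 10]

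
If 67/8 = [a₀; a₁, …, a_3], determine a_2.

1

67 ÷ 8 → quotient 8, remainder 3
8 ÷ 3 → quotient 2, remainder 2
3 ÷ 2 → quotient 1, remainder 1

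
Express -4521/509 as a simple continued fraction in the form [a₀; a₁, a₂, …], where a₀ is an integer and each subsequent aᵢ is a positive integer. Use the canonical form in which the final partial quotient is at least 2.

[-9; 8, 2, 14, 2]

⌊-4521/509⌋ = -9, remainder 60
⌊509/60⌋ = 8, remainder 29
⌊60/29⌋ = 2, remainder 2
⌊29/2⌋ = 14, remainder 1
⌊2/1⌋ = 2, remainder 0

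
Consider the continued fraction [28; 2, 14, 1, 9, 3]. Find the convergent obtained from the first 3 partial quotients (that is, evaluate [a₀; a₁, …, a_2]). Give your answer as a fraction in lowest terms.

826/29

a_0 = 28: 28/1
a_1 = 2: 57/2
a_2 = 14: 826/29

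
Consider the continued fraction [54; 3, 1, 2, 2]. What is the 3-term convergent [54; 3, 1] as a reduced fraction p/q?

Start with 1.
3 + 1/(1/1) = 3 + 1/1 = 4/1
54 + 1/(4/1) = 54 + 1/4 = 217/4

217/4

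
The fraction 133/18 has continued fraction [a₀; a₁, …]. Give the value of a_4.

3

Apply division with remainder until the remainder is 0:
133 ÷ 18 → quotient 7, remainder 7
18 ÷ 7 → quotient 2, remainder 4
7 ÷ 4 → quotient 1, remainder 3
4 ÷ 3 → quotient 1, remainder 1
3 ÷ 1 → quotient 3, remainder 0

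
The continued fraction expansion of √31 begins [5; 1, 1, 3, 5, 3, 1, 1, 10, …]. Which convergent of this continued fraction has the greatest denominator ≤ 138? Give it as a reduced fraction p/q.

a_0 = 5: 5/1  (≤ bound)
a_1 = 1: 6/1  (≤ bound)
a_2 = 1: 11/2  (≤ bound)
a_3 = 3: 39/7  (≤ bound)
a_4 = 5: 206/37  (≤ bound)
a_5 = 3: 657/118  (≤ bound)
a_6 = 1: 863/155  (> 138, stop)

657/118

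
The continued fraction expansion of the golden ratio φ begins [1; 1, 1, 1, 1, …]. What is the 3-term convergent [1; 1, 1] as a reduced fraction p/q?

Compute successive convergents:
a_0 = 1: 1/1
a_1 = 1: 2/1
a_2 = 1: 3/2

3/2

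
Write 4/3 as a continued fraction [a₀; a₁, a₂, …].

4 ÷ 3 → quotient 1, remainder 1
3 ÷ 1 → quotient 3, remainder 0

[1; 3]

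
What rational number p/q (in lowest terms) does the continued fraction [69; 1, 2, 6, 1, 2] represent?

4390/63

a_0 = 69: 69/1
a_1 = 1: 70/1
a_2 = 2: 209/3
a_3 = 6: 1324/19
a_4 = 1: 1533/22
a_5 = 2: 4390/63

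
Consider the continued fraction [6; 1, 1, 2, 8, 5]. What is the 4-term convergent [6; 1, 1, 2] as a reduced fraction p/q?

Start with 2.
1 + 1/(2/1) = 1 + 1/2 = 3/2
1 + 1/(3/2) = 1 + 2/3 = 5/3
6 + 1/(5/3) = 6 + 3/5 = 33/5

33/5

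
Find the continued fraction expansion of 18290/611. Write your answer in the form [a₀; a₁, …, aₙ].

Apply division with remainder until the remainder is 0:
⌊18290/611⌋ = 29, remainder 571
⌊611/571⌋ = 1, remainder 40
⌊571/40⌋ = 14, remainder 11
⌊40/11⌋ = 3, remainder 7
⌊11/7⌋ = 1, remainder 4
⌊7/4⌋ = 1, remainder 3
⌊4/3⌋ = 1, remainder 1
⌊3/1⌋ = 3, remainder 0

[29; 1, 14, 3, 1, 1, 1, 3]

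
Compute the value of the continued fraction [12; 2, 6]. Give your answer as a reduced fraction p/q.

162/13

Work from the innermost term outward:
Start with 6.
2 + 1/(6/1) = 2 + 1/6 = 13/6
12 + 1/(13/6) = 12 + 6/13 = 162/13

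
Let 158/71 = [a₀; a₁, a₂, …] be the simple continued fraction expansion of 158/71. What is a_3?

Run the Euclidean algorithm, recording each quotient:
158 = 2·71 + 16, so a_0 = 2
71 = 4·16 + 7, so a_1 = 4
16 = 2·7 + 2, so a_2 = 2
7 = 3·2 + 1, so a_3 = 3

3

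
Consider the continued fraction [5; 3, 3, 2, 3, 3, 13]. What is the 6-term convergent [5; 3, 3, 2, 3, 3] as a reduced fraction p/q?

Start with 3.
3 + 1/(3/1) = 3 + 1/3 = 10/3
2 + 1/(10/3) = 2 + 3/10 = 23/10
3 + 1/(23/10) = 3 + 10/23 = 79/23
3 + 1/(79/23) = 3 + 23/79 = 260/79
5 + 1/(260/79) = 5 + 79/260 = 1379/260

1379/260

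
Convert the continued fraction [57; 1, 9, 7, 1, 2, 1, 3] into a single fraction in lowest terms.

Start with 3.
1 + 1/(3/1) = 1 + 1/3 = 4/3
2 + 1/(4/3) = 2 + 3/4 = 11/4
1 + 1/(11/4) = 1 + 4/11 = 15/11
7 + 1/(15/11) = 7 + 11/15 = 116/15
9 + 1/(116/15) = 9 + 15/116 = 1059/116
1 + 1/(1059/116) = 1 + 116/1059 = 1175/1059
57 + 1/(1175/1059) = 57 + 1059/1175 = 68034/1175

68034/1175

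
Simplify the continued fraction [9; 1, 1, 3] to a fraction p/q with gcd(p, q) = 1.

67/7

Start with 3.
1 + 1/(3/1) = 1 + 1/3 = 4/3
1 + 1/(4/3) = 1 + 3/4 = 7/4
9 + 1/(7/4) = 9 + 4/7 = 67/7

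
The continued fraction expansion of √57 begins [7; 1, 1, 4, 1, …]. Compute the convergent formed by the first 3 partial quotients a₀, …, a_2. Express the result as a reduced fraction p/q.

15/2

Start with 1.
1 + 1/(1/1) = 1 + 1/1 = 2/1
7 + 1/(2/1) = 7 + 1/2 = 15/2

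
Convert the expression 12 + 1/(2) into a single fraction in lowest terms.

25/2

a_0 = 12: 12/1
a_1 = 2: 25/2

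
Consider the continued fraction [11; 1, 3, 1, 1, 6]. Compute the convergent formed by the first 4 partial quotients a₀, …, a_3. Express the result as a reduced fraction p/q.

a_0 = 11: 11/1
a_1 = 1: 12/1
a_2 = 3: 47/4
a_3 = 1: 59/5

59/5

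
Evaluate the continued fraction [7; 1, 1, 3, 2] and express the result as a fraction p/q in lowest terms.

121/16

Use the convergent recurrence hₖ = aₖ·hₖ₋₁ + hₖ₋₂ (and likewise for the denominators kₖ):
a_0 = 7: 7/1
a_1 = 1: 8/1
a_2 = 1: 15/2
a_3 = 3: 53/7
a_4 = 2: 121/16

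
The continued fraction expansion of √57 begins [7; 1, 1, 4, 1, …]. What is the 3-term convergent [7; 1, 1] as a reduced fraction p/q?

15/2

Start with 1.
1 + 1/(1/1) = 1 + 1/1 = 2/1
7 + 1/(2/1) = 7 + 1/2 = 15/2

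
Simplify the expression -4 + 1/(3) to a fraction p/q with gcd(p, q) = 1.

-11/3

a_0 = -4: -4/1
a_1 = 3: -11/3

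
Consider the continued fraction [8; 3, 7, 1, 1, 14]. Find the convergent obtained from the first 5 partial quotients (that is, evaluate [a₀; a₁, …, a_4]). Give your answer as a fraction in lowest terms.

Start with 1.
1 + 1/(1/1) = 1 + 1/1 = 2/1
7 + 1/(2/1) = 7 + 1/2 = 15/2
3 + 1/(15/2) = 3 + 2/15 = 47/15
8 + 1/(47/15) = 8 + 15/47 = 391/47

391/47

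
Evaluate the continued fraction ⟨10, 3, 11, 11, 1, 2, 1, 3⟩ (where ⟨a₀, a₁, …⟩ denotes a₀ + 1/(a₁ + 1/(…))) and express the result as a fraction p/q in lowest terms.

62241/6029

Compute successive convergents:
a_0 = 10: 10/1
a_1 = 3: 31/3
a_2 = 11: 351/34
a_3 = 11: 3892/377
a_4 = 1: 4243/411
a_5 = 2: 12378/1199
a_6 = 1: 16621/1610
a_7 = 3: 62241/6029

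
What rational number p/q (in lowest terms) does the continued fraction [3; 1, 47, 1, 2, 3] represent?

1938/487

Compute successive convergents:
a_0 = 3: 3/1
a_1 = 1: 4/1
a_2 = 47: 191/48
a_3 = 1: 195/49
a_4 = 2: 581/146
a_5 = 3: 1938/487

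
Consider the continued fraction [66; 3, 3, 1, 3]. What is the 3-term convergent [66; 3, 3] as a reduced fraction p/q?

663/10

Start with 3.
3 + 1/(3/1) = 3 + 1/3 = 10/3
66 + 1/(10/3) = 66 + 3/10 = 663/10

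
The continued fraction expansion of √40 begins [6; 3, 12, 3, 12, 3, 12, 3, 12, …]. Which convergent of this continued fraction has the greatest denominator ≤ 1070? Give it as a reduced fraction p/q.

a_0 = 6: 6/1  (≤ bound)
a_1 = 3: 19/3  (≤ bound)
a_2 = 12: 234/37  (≤ bound)
a_3 = 3: 721/114  (≤ bound)
a_4 = 12: 8886/1405  (> 1070, stop)

721/114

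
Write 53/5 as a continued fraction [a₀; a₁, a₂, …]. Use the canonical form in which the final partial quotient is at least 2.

53 = 10·5 + 3, so a_0 = 10
5 = 1·3 + 2, so a_1 = 1
3 = 1·2 + 1, so a_2 = 1
2 = 2·1 + 0, so a_3 = 2

[10; 1, 1, 2]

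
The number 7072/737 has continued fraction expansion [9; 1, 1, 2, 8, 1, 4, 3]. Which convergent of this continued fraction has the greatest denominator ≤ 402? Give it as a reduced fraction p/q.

a_0 = 9: 9/1  (≤ bound)
a_1 = 1: 10/1  (≤ bound)
a_2 = 1: 19/2  (≤ bound)
a_3 = 2: 48/5  (≤ bound)
a_4 = 8: 403/42  (≤ bound)
a_5 = 1: 451/47  (≤ bound)
a_6 = 4: 2207/230  (≤ bound)
a_7 = 3: 7072/737  (> 402, stop)

2207/230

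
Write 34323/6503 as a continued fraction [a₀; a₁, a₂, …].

[5; 3, 1, 1, 2, 12, 14, 2]

⌊34323/6503⌋ = 5, remainder 1808
⌊6503/1808⌋ = 3, remainder 1079
⌊1808/1079⌋ = 1, remainder 729
⌊1079/729⌋ = 1, remainder 350
⌊729/350⌋ = 2, remainder 29
⌊350/29⌋ = 12, remainder 2
⌊29/2⌋ = 14, remainder 1
⌊2/1⌋ = 2, remainder 0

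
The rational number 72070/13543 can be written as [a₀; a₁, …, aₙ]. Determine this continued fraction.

Repeatedly divide and take the remainder:
⌊72070/13543⌋ = 5, remainder 4355
⌊13543/4355⌋ = 3, remainder 478
⌊4355/478⌋ = 9, remainder 53
⌊478/53⌋ = 9, remainder 1
⌊53/1⌋ = 53, remainder 0

[5; 3, 9, 9, 53]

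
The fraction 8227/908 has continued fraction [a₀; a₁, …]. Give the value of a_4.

8227 ÷ 908 → quotient 9, remainder 55
908 ÷ 55 → quotient 16, remainder 28
55 ÷ 28 → quotient 1, remainder 27
28 ÷ 27 → quotient 1, remainder 1
27 ÷ 1 → quotient 27, remainder 0

27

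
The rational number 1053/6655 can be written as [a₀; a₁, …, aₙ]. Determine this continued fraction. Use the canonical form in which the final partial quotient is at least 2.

Run the Euclidean algorithm, recording each quotient:
1053 = 0·6655 + 1053, so a_0 = 0
6655 = 6·1053 + 337, so a_1 = 6
1053 = 3·337 + 42, so a_2 = 3
337 = 8·42 + 1, so a_3 = 8
42 = 42·1 + 0, so a_4 = 42

[0; 6, 3, 8, 42]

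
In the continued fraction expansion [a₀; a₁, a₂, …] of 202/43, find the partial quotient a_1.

1

202 = 4·43 + 30, so a_0 = 4
43 = 1·30 + 13, so a_1 = 1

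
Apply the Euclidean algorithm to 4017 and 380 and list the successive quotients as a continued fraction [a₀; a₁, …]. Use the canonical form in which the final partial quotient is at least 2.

[10; 1, 1, 3, 54]

4017 = 10·380 + 217, so a_0 = 10
380 = 1·217 + 163, so a_1 = 1
217 = 1·163 + 54, so a_2 = 1
163 = 3·54 + 1, so a_3 = 3
54 = 54·1 + 0, so a_4 = 54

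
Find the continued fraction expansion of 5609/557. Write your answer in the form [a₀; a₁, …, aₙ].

Run the Euclidean algorithm, recording each quotient:
5609 ÷ 557 → quotient 10, remainder 39
557 ÷ 39 → quotient 14, remainder 11
39 ÷ 11 → quotient 3, remainder 6
11 ÷ 6 → quotient 1, remainder 5
6 ÷ 5 → quotient 1, remainder 1
5 ÷ 1 → quotient 5, remainder 0

[10; 14, 3, 1, 1, 5]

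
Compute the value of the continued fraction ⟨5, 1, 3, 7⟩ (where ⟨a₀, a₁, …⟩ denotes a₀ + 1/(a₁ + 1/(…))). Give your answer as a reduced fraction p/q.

Start with 7.
3 + 1/(7/1) = 3 + 1/7 = 22/7
1 + 1/(22/7) = 1 + 7/22 = 29/22
5 + 1/(29/22) = 5 + 22/29 = 167/29

167/29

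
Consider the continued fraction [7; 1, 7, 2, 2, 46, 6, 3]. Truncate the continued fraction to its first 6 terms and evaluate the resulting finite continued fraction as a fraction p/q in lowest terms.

a_0 = 7: 7/1
a_1 = 1: 8/1
a_2 = 7: 63/8
a_3 = 2: 134/17
a_4 = 2: 331/42
a_5 = 46: 15360/1949

15360/1949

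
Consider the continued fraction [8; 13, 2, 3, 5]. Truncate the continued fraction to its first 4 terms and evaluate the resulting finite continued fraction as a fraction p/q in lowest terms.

a_0 = 8: 8/1
a_1 = 13: 105/13
a_2 = 2: 218/27
a_3 = 3: 759/94

759/94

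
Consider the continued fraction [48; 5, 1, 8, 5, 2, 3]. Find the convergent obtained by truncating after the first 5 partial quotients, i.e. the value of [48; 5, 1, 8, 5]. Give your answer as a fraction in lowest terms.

13054/271

Start with 5.
8 + 1/(5/1) = 8 + 1/5 = 41/5
1 + 1/(41/5) = 1 + 5/41 = 46/41
5 + 1/(46/41) = 5 + 41/46 = 271/46
48 + 1/(271/46) = 48 + 46/271 = 13054/271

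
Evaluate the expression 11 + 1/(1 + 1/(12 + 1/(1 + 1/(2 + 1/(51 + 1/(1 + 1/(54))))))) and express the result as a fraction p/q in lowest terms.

1407236/117989

a_0 = 11: 11/1
a_1 = 1: 12/1
a_2 = 12: 155/13
a_3 = 1: 167/14
a_4 = 2: 489/41
a_5 = 51: 25106/2105
a_6 = 1: 25595/2146
a_7 = 54: 1407236/117989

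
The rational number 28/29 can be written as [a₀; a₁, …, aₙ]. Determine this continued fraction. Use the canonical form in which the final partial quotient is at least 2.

[0; 1, 28]

Apply division with remainder until the remainder is 0:
28 ÷ 29 → quotient 0, remainder 28
29 ÷ 28 → quotient 1, remainder 1
28 ÷ 1 → quotient 28, remainder 0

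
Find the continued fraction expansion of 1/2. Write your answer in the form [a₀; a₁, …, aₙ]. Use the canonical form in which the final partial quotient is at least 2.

[0; 2]

1 ÷ 2 → quotient 0, remainder 1
2 ÷ 1 → quotient 2, remainder 0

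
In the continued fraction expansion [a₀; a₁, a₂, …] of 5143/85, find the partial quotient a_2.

1

5143 ÷ 85 → quotient 60, remainder 43
85 ÷ 43 → quotient 1, remainder 42
43 ÷ 42 → quotient 1, remainder 1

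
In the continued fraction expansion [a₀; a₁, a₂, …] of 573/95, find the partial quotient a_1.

573 ÷ 95 → quotient 6, remainder 3
95 ÷ 3 → quotient 31, remainder 2

31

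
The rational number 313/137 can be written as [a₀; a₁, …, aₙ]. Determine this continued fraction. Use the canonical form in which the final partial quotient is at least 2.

313 ÷ 137 → quotient 2, remainder 39
137 ÷ 39 → quotient 3, remainder 20
39 ÷ 20 → quotient 1, remainder 19
20 ÷ 19 → quotient 1, remainder 1
19 ÷ 1 → quotient 19, remainder 0

[2; 3, 1, 1, 19]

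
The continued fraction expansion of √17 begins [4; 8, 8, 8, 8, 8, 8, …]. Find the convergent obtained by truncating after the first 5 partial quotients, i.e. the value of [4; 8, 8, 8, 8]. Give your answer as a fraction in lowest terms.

Collapse the nested fraction from the inside out:
Start with 8.
8 + 1/(8/1) = 8 + 1/8 = 65/8
8 + 1/(65/8) = 8 + 8/65 = 528/65
8 + 1/(528/65) = 8 + 65/528 = 4289/528
4 + 1/(4289/528) = 4 + 528/4289 = 17684/4289

17684/4289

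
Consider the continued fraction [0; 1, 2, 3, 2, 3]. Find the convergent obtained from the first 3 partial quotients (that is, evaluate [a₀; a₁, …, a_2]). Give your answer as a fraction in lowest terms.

2/3

a_0 = 0: 0/1
a_1 = 1: 1/1
a_2 = 2: 2/3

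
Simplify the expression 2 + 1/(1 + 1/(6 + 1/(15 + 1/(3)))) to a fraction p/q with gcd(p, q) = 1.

a_0 = 2: 2/1
a_1 = 1: 3/1
a_2 = 6: 20/7
a_3 = 15: 303/106
a_4 = 3: 929/325

929/325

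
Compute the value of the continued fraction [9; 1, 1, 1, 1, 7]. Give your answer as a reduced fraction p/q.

365/38

Compute successive convergents:
a_0 = 9: 9/1
a_1 = 1: 10/1
a_2 = 1: 19/2
a_3 = 1: 29/3
a_4 = 1: 48/5
a_5 = 7: 365/38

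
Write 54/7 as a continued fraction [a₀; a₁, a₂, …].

Apply division with remainder until the remainder is 0:
⌊54/7⌋ = 7, remainder 5
⌊7/5⌋ = 1, remainder 2
⌊5/2⌋ = 2, remainder 1
⌊2/1⌋ = 2, remainder 0

[7; 1, 2, 2]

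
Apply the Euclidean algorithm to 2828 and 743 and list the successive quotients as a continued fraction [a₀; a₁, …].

[3; 1, 4, 6, 3, 1, 5]

⌊2828/743⌋ = 3, remainder 599
⌊743/599⌋ = 1, remainder 144
⌊599/144⌋ = 4, remainder 23
⌊144/23⌋ = 6, remainder 6
⌊23/6⌋ = 3, remainder 5
⌊6/5⌋ = 1, remainder 1
⌊5/1⌋ = 5, remainder 0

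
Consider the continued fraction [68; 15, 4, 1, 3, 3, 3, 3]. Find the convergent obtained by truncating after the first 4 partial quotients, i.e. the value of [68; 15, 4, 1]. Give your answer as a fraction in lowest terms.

Start with 1.
4 + 1/(1/1) = 4 + 1/1 = 5/1
15 + 1/(5/1) = 15 + 1/5 = 76/5
68 + 1/(76/5) = 68 + 5/76 = 5173/76

5173/76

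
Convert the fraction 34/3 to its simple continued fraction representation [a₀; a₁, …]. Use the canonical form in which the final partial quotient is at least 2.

[11; 3]

34 = 11·3 + 1, so a_0 = 11
3 = 3·1 + 0, so a_1 = 3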